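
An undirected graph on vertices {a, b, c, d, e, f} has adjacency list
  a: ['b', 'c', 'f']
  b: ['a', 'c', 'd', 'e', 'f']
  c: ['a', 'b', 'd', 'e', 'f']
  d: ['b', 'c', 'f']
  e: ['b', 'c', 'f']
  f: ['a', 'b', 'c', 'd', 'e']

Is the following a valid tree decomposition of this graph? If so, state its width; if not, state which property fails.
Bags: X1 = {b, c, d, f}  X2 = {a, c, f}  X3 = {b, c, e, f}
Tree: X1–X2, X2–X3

A tree decomposition must satisfy three properties: every vertex lies in some bag; for every edge, both endpoints lie together in some bag; and for every vertex, the bags containing it form a connected subtree. Here edge (b,a) lies in no bag, so the decomposition is invalid.

No — edge (b,a) lies in no bag.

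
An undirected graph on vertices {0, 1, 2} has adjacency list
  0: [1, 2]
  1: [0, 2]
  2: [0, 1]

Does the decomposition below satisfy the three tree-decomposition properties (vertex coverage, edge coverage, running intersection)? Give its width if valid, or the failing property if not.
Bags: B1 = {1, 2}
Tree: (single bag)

A tree decomposition must satisfy three properties: every vertex lies in some bag; for every edge, both endpoints lie together in some bag; and for every vertex, the bags containing it form a connected subtree. Here vertex 0 appears in no bag, so the decomposition is invalid.

No — vertex 0 appears in no bag.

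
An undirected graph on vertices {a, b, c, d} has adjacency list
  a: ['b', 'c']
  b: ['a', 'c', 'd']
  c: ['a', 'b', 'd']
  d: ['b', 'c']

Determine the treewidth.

A width-2 tree decomposition is:
Bags: B1 = {a, b, c}  B2 = {b, c, d}
Tree: B1–B2
The largest bag has 3 vertices, giving width 2; this decomposition certifies tw(G) ≤ 2. On the other hand G contains the 3-clique {b, c, d}. A clique must lie in a single bag of any decomposition, so no decomposition can have width below 2. Combining the bounds, tw(G) = 2.

2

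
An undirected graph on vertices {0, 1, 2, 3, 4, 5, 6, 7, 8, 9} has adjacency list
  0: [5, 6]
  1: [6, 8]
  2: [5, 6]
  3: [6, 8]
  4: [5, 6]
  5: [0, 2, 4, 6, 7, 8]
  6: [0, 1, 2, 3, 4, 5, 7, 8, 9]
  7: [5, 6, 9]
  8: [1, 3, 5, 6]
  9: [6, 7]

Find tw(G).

A width-2 tree decomposition is:
Bags: B1 = {5, 6, 8}  B2 = {5, 6, 7}  B3 = {3, 6, 8}  B4 = {4, 5, 6}  B5 = {1, 6, 8}  B6 = {6, 7, 9}  B7 = {2, 5, 6}  B8 = {0, 5, 6}
Tree: B1–B2, B1–B3, B2–B4, B3–B5, B2–B6, B2–B7, B1–B8
The largest bag has 3 vertices, giving width 2; this decomposition certifies tw(G) ≤ 2. Conversely, {1, 6, 8} is a clique of size 3, and the vertices of any clique must share a bag in every tree decomposition; so some bag has ≥ 3 vertices and tw(G) ≥ 2. Therefore the treewidth is 2.

2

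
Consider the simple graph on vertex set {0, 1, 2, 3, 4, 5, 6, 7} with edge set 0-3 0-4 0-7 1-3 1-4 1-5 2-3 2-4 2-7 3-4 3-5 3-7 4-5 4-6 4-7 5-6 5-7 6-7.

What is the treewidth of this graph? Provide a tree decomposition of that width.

Treewidth 3.
One optimal decomposition is:
Bags: B1 = {4, 5, 6, 7}  B2 = {3, 4, 5, 7}  B3 = {1, 3, 4, 5}  B4 = {0, 3, 4, 7}  B5 = {2, 3, 4, 7}
Tree: B1–B2, B2–B3, B2–B4, B4–B5

The largest bag has 4 vertices, giving width 3; this decomposition certifies tw(G) ≤ 3. On the other hand G contains the 4-clique {1, 3, 4, 5}. A clique must lie in a single bag of any decomposition, so no decomposition can have width below 3. Hence tw(G) = 3 exactly.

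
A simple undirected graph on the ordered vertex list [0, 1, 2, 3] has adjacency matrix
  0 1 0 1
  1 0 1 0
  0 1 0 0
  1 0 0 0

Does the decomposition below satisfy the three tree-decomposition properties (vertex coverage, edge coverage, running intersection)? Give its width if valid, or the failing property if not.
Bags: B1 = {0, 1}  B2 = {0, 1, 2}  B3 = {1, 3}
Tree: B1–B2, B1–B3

A tree decomposition must satisfy three properties: every vertex lies in some bag; for every edge, both endpoints lie together in some bag; and for every vertex, the bags containing it form a connected subtree. Here edge (0,3) lies in no bag, so the decomposition is invalid.

No — edge (0,3) lies in no bag.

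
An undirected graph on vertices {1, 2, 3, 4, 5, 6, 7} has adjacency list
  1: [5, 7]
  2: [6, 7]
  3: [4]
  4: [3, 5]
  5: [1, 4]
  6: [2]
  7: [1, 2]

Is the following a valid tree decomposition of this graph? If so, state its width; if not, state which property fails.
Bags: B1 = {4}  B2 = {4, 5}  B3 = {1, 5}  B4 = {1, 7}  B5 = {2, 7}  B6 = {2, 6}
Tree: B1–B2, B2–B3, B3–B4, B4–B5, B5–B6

No — vertex 3 appears in no bag.

A tree decomposition must satisfy three properties: every vertex lies in some bag; for every edge, both endpoints lie together in some bag; and for every vertex, the bags containing it form a connected subtree. Here vertex 3 appears in no bag, so the decomposition is invalid.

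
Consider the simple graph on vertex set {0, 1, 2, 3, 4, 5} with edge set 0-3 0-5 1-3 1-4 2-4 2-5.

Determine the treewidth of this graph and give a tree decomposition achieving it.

Each bag holds 3 vertices, so the decomposition has width 2, which upper-bounds the treewidth. The edges 1–3–0–5–2–4–1 form a cycle, so G is not a tree and its treewidth is at least 2. Combining the bounds, tw(G) = 2.

Treewidth 2.
One optimal decomposition is:
Bags: B1 = {0, 1, 3}  B2 = {0, 1, 5}  B3 = {1, 2, 5}  B4 = {1, 2, 4}
Tree: B1–B2, B2–B3, B3–B4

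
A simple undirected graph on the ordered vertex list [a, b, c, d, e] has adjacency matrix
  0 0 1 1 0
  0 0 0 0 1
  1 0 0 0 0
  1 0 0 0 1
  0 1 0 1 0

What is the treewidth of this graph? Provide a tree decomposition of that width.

The largest bag has 2 vertices, giving width 1; this decomposition certifies tw(G) ≤ 1. Since G has at least one edge (e.g. d–a), it is not an edgeless graph, so tw(G) ≥ 1. Hence tw(G) = 1 exactly.

Treewidth 1.
One such decomposition:
Bags: B1 = {a, d}  B2 = {d, e}  B3 = {b, e}  B4 = {a, c}
Tree: B1–B2, B2–B3, B1–B4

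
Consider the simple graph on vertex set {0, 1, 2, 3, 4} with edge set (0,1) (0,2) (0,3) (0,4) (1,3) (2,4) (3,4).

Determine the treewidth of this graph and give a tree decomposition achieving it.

Treewidth 2.
One optimal decomposition is:
Bags: B1 = {0, 3, 4}  B2 = {0, 1, 3}  B3 = {0, 2, 4}
Tree: B1–B2, B1–B3

Each bag holds 3 vertices, so the decomposition has width 2, which upper-bounds the treewidth. Conversely, {0, 2, 4} is a clique of size 3, and the vertices of any clique must share a bag in every tree decomposition; so some bag has ≥ 3 vertices and tw(G) ≥ 2. Therefore the treewidth is 2.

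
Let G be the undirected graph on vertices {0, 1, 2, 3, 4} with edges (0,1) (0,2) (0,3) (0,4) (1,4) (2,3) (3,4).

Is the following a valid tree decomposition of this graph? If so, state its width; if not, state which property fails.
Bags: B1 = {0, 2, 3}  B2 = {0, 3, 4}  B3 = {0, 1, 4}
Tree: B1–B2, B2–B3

Vertex coverage: the bags together contain {0, 1, 2, 3, 4}, the full vertex set. Edge coverage: each edge of G has both endpoints in at least one bag. Running intersection: for every vertex, the bags containing it form a connected subtree. All three properties hold, so this is a valid tree decomposition of width max|bag| − 1 = 2, and hence tw(G) ≤ 2.

Yes; width 2.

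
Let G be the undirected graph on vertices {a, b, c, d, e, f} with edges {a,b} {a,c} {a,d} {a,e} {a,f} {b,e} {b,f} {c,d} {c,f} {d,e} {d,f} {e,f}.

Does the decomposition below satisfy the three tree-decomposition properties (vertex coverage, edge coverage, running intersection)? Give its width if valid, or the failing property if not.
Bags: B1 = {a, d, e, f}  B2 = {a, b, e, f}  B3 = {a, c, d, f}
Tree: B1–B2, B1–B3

Every vertex of G appears in some bag (union = {a, b, c, d, e, f}); every edge is covered by a bag; and for each vertex v the set of bags containing v is connected in the bag tree. The decomposition is therefore valid. The largest bag has 4 vertices, so the width is 3.

Yes; width 3.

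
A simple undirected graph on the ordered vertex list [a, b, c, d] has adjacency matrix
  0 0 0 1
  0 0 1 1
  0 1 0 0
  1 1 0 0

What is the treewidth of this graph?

1

A width-1 tree decomposition is:
Bags: B1 = {a, d}  B2 = {b, d}  B3 = {b, c}
Tree: B1–B2, B2–B3
Every bag has size at most 2, so the width is 2 − 1 = 1 and tw(G) ≤ 1. Any graph with an edge has treewidth ≥ 1, and G has the edge d–a. Therefore the treewidth is 1.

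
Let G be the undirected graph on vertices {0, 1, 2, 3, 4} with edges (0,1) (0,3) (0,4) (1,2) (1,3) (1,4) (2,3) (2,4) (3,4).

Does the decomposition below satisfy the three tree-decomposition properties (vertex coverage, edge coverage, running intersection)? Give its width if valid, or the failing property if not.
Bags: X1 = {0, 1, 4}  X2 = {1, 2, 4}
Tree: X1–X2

No — vertex 3 appears in no bag.

A tree decomposition must satisfy three properties: every vertex lies in some bag; for every edge, both endpoints lie together in some bag; and for every vertex, the bags containing it form a connected subtree. Here vertex 3 appears in no bag, so the decomposition is invalid.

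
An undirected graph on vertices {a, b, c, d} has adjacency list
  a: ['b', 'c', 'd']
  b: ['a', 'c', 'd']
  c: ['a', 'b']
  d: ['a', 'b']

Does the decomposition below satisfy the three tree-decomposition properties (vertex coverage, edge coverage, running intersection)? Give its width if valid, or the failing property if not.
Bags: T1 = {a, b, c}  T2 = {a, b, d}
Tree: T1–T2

Every vertex of G appears in some bag (union = {a, b, c, d}); every edge is covered by a bag; and for each vertex v the set of bags containing v is connected in the bag tree. The decomposition is therefore valid. The largest bag has 3 vertices, so the width is 2.

Yes; width 2.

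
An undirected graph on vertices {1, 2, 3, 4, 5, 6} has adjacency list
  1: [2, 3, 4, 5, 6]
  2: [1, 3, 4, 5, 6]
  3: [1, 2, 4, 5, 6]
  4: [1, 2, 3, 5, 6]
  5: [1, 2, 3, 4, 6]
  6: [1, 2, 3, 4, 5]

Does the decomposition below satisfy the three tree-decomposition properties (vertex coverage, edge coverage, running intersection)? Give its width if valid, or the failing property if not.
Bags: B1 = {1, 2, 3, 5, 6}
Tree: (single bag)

A tree decomposition must satisfy three properties: every vertex lies in some bag; for every edge, both endpoints lie together in some bag; and for every vertex, the bags containing it form a connected subtree. Here vertex 4 appears in no bag, so the decomposition is invalid.

No — vertex 4 appears in no bag.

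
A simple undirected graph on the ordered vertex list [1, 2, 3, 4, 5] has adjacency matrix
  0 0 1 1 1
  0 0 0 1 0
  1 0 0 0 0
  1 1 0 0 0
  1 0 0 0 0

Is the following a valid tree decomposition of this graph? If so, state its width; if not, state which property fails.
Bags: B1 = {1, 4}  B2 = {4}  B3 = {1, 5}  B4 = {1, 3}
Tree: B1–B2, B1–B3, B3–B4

No — vertex 2 appears in no bag.

A tree decomposition must satisfy three properties: every vertex lies in some bag; for every edge, both endpoints lie together in some bag; and for every vertex, the bags containing it form a connected subtree. Here vertex 2 appears in no bag, so the decomposition is invalid.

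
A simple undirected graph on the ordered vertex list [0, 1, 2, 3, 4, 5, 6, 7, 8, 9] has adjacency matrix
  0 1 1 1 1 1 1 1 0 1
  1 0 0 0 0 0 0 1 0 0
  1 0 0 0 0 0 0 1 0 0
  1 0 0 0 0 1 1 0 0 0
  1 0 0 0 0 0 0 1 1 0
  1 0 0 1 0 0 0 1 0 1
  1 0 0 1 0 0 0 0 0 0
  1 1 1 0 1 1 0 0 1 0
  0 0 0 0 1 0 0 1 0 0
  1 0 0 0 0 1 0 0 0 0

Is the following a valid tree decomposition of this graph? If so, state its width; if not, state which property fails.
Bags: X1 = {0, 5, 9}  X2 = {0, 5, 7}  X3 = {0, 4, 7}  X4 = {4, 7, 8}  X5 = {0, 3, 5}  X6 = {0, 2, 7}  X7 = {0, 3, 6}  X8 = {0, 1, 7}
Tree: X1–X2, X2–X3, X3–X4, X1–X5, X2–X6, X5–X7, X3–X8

Yes; width 2.

Vertex coverage: the bags together contain {0, 1, 2, 3, 4, 5, 6, 7, 8, 9}, the full vertex set. Edge coverage: each edge of G has both endpoints in at least one bag. Running intersection: for every vertex, the bags containing it form a connected subtree. All three properties hold, so this is a valid tree decomposition of width max|bag| − 1 = 2, and hence tw(G) ≤ 2.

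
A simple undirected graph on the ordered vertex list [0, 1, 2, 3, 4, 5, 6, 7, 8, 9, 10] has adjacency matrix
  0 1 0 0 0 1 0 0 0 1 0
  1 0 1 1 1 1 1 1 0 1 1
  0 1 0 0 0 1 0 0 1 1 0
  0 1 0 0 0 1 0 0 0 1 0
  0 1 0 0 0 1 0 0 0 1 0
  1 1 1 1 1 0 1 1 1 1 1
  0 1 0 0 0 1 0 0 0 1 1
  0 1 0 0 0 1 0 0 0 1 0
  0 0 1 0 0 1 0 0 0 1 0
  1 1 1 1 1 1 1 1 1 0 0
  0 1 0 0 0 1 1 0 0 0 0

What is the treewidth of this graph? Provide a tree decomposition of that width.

Treewidth 3.
One optimal decomposition is:
Bags: B1 = {1, 5, 6, 9}  B2 = {0, 1, 5, 9}  B3 = {1, 2, 5, 9}  B4 = {1, 5, 6, 10}  B5 = {2, 5, 8, 9}  B6 = {1, 4, 5, 9}  B7 = {1, 3, 5, 9}  B8 = {1, 5, 7, 9}
Tree: B1–B2, B1–B3, B1–B4, B3–B5, B1–B6, B6–B7, B2–B8

Every bag has size at most 4, so the width is 4 − 1 = 3 and tw(G) ≤ 3. On the other hand G contains the 4-clique {2, 5, 8, 9}. A clique must lie in a single bag of any decomposition, so no decomposition can have width below 3. Hence tw(G) = 3 exactly.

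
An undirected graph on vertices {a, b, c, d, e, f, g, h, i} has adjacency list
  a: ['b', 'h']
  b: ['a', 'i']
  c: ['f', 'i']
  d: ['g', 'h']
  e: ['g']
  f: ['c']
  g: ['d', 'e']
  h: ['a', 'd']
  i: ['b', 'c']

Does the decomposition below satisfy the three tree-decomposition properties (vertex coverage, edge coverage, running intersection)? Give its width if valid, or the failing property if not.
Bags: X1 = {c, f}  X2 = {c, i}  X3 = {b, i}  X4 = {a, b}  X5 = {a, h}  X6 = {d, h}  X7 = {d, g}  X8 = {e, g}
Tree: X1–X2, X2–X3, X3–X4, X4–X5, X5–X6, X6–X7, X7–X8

Yes; width 1.

Checking the three conditions: (i) the bags cover all of {a, b, c, d, e, f, g, h, i}; (ii) for each edge, some bag contains both endpoints; (iii) the bags containing any fixed vertex form a subtree. All hold, so the decomposition is valid with width 2 − 1 = 1.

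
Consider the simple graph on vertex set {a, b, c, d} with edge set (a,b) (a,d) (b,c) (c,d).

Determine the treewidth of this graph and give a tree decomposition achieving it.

Treewidth 2.
One optimal decomposition is:
Bags: B1 = {a, b, d}  B2 = {b, c, d}
Tree: B1–B2

The largest bag has 3 vertices, giving width 2; this decomposition certifies tw(G) ≤ 2. For the lower bound, G contains the cycle d–a–b–c–d, so G is not a forest; only forests have treewidth ≤ 1, hence tw(G) ≥ 2. Therefore the treewidth is 2.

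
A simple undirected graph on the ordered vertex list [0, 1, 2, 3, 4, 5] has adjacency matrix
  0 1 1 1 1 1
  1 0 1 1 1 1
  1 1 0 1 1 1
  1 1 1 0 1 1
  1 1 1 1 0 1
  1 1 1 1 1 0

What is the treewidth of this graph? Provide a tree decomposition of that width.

A single bag containing all 6 vertices is trivially a valid decomposition of width 5. Conversely, {0, 1, 2, 3, 4, 5} is a clique of size 6, and the vertices of any clique must share a bag in every tree decomposition; so some bag has ≥ 6 vertices and tw(G) ≥ 5. Therefore the treewidth is 5.

Treewidth 5.
One optimal decomposition is:
Bags: B1 = {0, 1, 2, 3, 4, 5}
Tree: (single bag)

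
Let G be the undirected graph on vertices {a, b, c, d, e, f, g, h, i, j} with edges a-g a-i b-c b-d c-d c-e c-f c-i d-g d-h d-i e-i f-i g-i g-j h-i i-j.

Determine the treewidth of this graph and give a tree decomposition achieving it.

The largest bag has 3 vertices, giving width 2; this decomposition certifies tw(G) ≤ 2. On the other hand G contains the 3-clique {b, c, d}. A clique must lie in a single bag of any decomposition, so no decomposition can have width below 2. Therefore the treewidth is 2.

Treewidth 2.
One such decomposition:
Bags: B1 = {d, g, i}  B2 = {c, d, i}  B3 = {g, i, j}  B4 = {c, f, i}  B5 = {c, e, i}  B6 = {a, g, i}  B7 = {b, c, d}  B8 = {d, h, i}
Tree: B1–B2, B1–B3, B2–B4, B4–B5, B3–B6, B2–B7, B1–B8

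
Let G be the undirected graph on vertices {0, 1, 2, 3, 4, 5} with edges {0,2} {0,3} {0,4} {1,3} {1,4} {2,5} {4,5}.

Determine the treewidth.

2

A width-2 tree decomposition is:
Bags: B1 = {1, 3, 4}  B2 = {0, 3, 4}  B3 = {0, 4, 5}  B4 = {0, 2, 5}
Tree: B1–B2, B2–B3, B3–B4
Every bag has size at most 3, so the width is 3 − 1 = 2 and tw(G) ≤ 2. The edges 1–3–0–4–1 form a cycle, so G is not a tree and its treewidth is at least 2. The upper and lower bounds meet at 2, so that is the treewidth.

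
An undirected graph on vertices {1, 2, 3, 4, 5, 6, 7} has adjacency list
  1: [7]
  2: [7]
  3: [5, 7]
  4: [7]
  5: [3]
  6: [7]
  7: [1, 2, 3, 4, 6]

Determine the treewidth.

A width-1 tree decomposition is:
Bags: B1 = {3, 7}  B2 = {2, 7}  B3 = {3, 5}  B4 = {1, 7}  B5 = {4, 7}  B6 = {6, 7}
Tree: B1–B2, B1–B3, B1–B4, B1–B5, B5–B6
Every bag has size at most 2, so the width is 2 − 1 = 1 and tw(G) ≤ 1. Any graph with an edge has treewidth ≥ 1, and G has the edge 7–3. Therefore the treewidth is 1.

1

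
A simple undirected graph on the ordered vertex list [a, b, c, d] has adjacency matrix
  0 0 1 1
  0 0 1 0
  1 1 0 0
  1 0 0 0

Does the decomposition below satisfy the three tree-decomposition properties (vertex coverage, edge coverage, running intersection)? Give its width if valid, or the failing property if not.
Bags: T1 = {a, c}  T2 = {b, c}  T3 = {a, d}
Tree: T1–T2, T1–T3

Yes; width 1.

Checking the three conditions: (i) the bags cover all of {a, b, c, d}; (ii) for each edge, some bag contains both endpoints; (iii) the bags containing any fixed vertex form a subtree. All hold, so the decomposition is valid with width 2 − 1 = 1.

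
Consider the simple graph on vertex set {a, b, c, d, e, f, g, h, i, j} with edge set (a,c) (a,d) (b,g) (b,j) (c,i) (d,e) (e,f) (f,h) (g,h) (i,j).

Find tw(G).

2

A width-2 tree decomposition is:
Bags: B1 = {b, i, j}  B2 = {b, c, i}  B3 = {a, b, c}  B4 = {a, b, d}  B5 = {b, d, e}  B6 = {b, e, f}  B7 = {b, f, h}  B8 = {b, g, h}
Tree: B1–B2, B2–B3, B3–B4, B4–B5, B5–B6, B6–B7, B7–B8
The largest bag has 3 vertices, giving width 2; this decomposition certifies tw(G) ≤ 2. Since b–j–i–c–a–d–e–f–h–g–b is a cycle in G, G is not acyclic. Forests are exactly the graphs of treewidth ≤ 1, so tw(G) ≥ 2. Therefore the treewidth is 2.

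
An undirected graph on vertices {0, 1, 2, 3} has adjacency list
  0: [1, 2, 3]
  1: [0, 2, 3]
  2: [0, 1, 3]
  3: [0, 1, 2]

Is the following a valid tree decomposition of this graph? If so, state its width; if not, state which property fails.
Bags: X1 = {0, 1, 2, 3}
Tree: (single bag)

Every vertex of G appears in some bag (union = {0, 1, 2, 3}); every edge is covered by a bag; and for each vertex v the set of bags containing v is connected in the bag tree. The decomposition is therefore valid. The largest bag has 4 vertices, so the width is 3.

Yes; width 3.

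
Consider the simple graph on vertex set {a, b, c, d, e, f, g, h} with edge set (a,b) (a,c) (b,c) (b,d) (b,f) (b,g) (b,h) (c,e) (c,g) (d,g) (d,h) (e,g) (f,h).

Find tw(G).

A width-2 tree decomposition is:
Bags: B1 = {b, d, h}  B2 = {b, d, g}  B3 = {b, f, h}  B4 = {b, c, g}  B5 = {c, e, g}  B6 = {a, b, c}
Tree: B1–B2, B1–B3, B2–B4, B4–B5, B4–B6
Each bag holds 3 vertices, so the decomposition has width 2, which upper-bounds the treewidth. For the lower bound, the 3 vertices {c, e, g} are pairwise adjacent, and any tree decomposition puts a clique entirely inside one bag — forcing width ≥ 2. The upper and lower bounds meet at 2, so that is the treewidth.

2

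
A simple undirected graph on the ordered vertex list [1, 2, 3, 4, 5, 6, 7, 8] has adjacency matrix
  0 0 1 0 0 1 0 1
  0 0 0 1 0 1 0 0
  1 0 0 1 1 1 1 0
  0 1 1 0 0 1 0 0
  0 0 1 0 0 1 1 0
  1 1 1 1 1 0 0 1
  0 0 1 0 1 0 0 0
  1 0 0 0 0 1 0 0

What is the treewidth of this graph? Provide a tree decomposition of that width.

The largest bag has 3 vertices, giving width 2; this decomposition certifies tw(G) ≤ 2. On the other hand G contains the 3-clique {1, 6, 8}. A clique must lie in a single bag of any decomposition, so no decomposition can have width below 2. Therefore the treewidth is 2.

Treewidth 2.
One such decomposition:
Bags: B1 = {3, 5, 6}  B2 = {3, 5, 7}  B3 = {1, 3, 6}  B4 = {1, 6, 8}  B5 = {3, 4, 6}  B6 = {2, 4, 6}
Tree: B1–B2, B1–B3, B3–B4, B1–B5, B5–B6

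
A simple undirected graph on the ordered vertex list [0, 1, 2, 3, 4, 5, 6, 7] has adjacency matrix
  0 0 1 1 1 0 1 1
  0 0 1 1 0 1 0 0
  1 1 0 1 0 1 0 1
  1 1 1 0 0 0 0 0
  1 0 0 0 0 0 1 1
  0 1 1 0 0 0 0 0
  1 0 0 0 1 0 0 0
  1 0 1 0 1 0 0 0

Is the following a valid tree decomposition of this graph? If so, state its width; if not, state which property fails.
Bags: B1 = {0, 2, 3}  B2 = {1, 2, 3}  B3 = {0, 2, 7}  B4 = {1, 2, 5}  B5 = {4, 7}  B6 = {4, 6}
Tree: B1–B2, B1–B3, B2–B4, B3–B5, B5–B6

No — edge (0,4) lies in no bag.

A tree decomposition must satisfy three properties: every vertex lies in some bag; for every edge, both endpoints lie together in some bag; and for every vertex, the bags containing it form a connected subtree. Here edge (0,4) lies in no bag, so the decomposition is invalid.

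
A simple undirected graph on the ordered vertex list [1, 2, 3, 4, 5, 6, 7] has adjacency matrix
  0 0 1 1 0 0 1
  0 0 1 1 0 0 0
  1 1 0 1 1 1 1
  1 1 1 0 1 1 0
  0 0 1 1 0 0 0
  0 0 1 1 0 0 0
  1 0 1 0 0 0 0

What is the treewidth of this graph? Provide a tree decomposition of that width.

Treewidth 2.
One optimal decomposition is:
Bags: B1 = {1, 3, 4}  B2 = {2, 3, 4}  B3 = {3, 4, 6}  B4 = {1, 3, 7}  B5 = {3, 4, 5}
Tree: B1–B2, B1–B3, B1–B4, B3–B5

Each bag holds 3 vertices, so the decomposition has width 2, which upper-bounds the treewidth. Conversely, {1, 3, 4} is a clique of size 3, and the vertices of any clique must share a bag in every tree decomposition; so some bag has ≥ 3 vertices and tw(G) ≥ 2. Combining the bounds, tw(G) = 2.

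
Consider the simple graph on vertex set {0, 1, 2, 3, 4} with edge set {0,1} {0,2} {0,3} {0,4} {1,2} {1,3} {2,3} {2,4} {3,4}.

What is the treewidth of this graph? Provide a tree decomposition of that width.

Treewidth 3.
One such decomposition:
Bags: B1 = {0, 1, 2, 3}  B2 = {0, 2, 3, 4}
Tree: B1–B2

The largest bag has 4 vertices, giving width 3; this decomposition certifies tw(G) ≤ 3. On the other hand G contains the 4-clique {0, 1, 2, 3}. A clique must lie in a single bag of any decomposition, so no decomposition can have width below 3. Hence tw(G) = 3 exactly.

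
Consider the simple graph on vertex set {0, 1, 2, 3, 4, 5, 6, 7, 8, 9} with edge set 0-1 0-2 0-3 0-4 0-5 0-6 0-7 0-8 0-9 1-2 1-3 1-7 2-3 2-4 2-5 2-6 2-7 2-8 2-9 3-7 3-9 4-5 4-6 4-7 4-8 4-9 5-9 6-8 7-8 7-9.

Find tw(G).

4

A width-4 tree decomposition is:
Bags: B1 = {0, 2, 4, 7, 9}  B2 = {0, 2, 3, 7, 9}  B3 = {0, 2, 4, 7, 8}  B4 = {0, 2, 4, 5, 9}  B5 = {0, 2, 4, 6, 8}  B6 = {0, 1, 2, 3, 7}
Tree: B1–B2, B1–B3, B1–B4, B3–B5, B2–B6
The largest bag has 5 vertices, giving width 4; this decomposition certifies tw(G) ≤ 4. On the other hand G contains the 5-clique {0, 1, 2, 3, 7}. A clique must lie in a single bag of any decomposition, so no decomposition can have width below 4. Combining the bounds, tw(G) = 4.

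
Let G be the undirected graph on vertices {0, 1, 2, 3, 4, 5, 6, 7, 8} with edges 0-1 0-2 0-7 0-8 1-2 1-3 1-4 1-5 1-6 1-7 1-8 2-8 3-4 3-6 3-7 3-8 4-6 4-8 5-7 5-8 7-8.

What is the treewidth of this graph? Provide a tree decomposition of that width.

Each bag holds 4 vertices, so the decomposition has width 3, which upper-bounds the treewidth. On the other hand G contains the 4-clique {0, 1, 2, 8}. A clique must lie in a single bag of any decomposition, so no decomposition can have width below 3. Combining the bounds, tw(G) = 3.

Treewidth 3.
One optimal decomposition is:
Bags: B1 = {1, 3, 7, 8}  B2 = {0, 1, 7, 8}  B3 = {1, 3, 4, 8}  B4 = {1, 5, 7, 8}  B5 = {1, 3, 4, 6}  B6 = {0, 1, 2, 8}
Tree: B1–B2, B1–B3, B2–B4, B3–B5, B2–B6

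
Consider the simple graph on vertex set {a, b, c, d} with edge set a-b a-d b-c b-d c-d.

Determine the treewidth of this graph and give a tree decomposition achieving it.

Treewidth 2.
One optimal decomposition is:
Bags: B1 = {a, b, d}  B2 = {b, c, d}
Tree: B1–B2

Each bag holds 3 vertices, so the decomposition has width 2, which upper-bounds the treewidth. For the lower bound, the 3 vertices {b, c, d} are pairwise adjacent, and any tree decomposition puts a clique entirely inside one bag — forcing width ≥ 2. The upper and lower bounds meet at 2, so that is the treewidth.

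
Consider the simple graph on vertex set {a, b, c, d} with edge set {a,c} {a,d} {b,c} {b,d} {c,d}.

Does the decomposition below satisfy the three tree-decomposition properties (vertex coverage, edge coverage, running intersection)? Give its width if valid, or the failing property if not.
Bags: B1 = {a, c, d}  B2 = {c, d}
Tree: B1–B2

No — vertex b appears in no bag.

A tree decomposition must satisfy three properties: every vertex lies in some bag; for every edge, both endpoints lie together in some bag; and for every vertex, the bags containing it form a connected subtree. Here vertex b appears in no bag, so the decomposition is invalid.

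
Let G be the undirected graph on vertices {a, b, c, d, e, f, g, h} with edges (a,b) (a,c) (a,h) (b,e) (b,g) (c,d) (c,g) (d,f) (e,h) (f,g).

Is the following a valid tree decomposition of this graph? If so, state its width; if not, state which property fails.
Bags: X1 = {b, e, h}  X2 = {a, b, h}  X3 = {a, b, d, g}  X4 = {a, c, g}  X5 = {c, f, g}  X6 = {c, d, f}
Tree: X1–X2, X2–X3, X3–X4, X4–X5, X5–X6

No — bags containing vertex d are not connected in the tree.

A tree decomposition must satisfy three properties: every vertex lies in some bag; for every edge, both endpoints lie together in some bag; and for every vertex, the bags containing it form a connected subtree. Here bags containing vertex d are not connected in the tree, so the decomposition is invalid.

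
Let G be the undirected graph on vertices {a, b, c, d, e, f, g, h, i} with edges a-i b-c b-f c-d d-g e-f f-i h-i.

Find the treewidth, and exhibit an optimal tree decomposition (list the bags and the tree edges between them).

Every bag has size at most 2, so the width is 2 − 1 = 1 and tw(G) ≤ 1. Any graph with an edge has treewidth ≥ 1, and G has the edge b–c. Hence tw(G) = 1 exactly.

Treewidth 1.
One optimal decomposition is:
Bags: B1 = {b, c}  B2 = {c, d}  B3 = {b, f}  B4 = {f, i}  B5 = {e, f}  B6 = {a, i}  B7 = {d, g}  B8 = {h, i}
Tree: B1–B2, B1–B3, B3–B4, B3–B5, B4–B6, B2–B7, B6–B8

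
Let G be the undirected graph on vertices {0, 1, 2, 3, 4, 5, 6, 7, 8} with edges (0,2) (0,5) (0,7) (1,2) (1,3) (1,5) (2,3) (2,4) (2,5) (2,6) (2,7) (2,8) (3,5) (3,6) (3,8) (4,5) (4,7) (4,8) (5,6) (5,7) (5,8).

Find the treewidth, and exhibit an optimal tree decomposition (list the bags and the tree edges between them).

Each bag holds 4 vertices, so the decomposition has width 3, which upper-bounds the treewidth. Conversely, {0, 2, 5, 7} is a clique of size 4, and the vertices of any clique must share a bag in every tree decomposition; so some bag has ≥ 4 vertices and tw(G) ≥ 3. The upper and lower bounds meet at 3, so that is the treewidth.

Treewidth 3.
One such decomposition:
Bags: B1 = {2, 3, 5, 8}  B2 = {2, 3, 5, 6}  B3 = {2, 4, 5, 8}  B4 = {2, 4, 5, 7}  B5 = {0, 2, 5, 7}  B6 = {1, 2, 3, 5}
Tree: B1–B2, B1–B3, B3–B4, B4–B5, B2–B6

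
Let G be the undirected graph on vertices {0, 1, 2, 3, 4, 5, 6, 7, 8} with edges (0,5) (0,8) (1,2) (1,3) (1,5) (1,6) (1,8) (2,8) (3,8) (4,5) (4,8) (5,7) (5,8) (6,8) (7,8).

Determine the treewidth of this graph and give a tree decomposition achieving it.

Treewidth 2.
One such decomposition:
Bags: B1 = {1, 3, 8}  B2 = {1, 5, 8}  B3 = {0, 5, 8}  B4 = {1, 6, 8}  B5 = {4, 5, 8}  B6 = {5, 7, 8}  B7 = {1, 2, 8}
Tree: B1–B2, B2–B3, B2–B4, B3–B5, B2–B6, B4–B7

Each bag holds 3 vertices, so the decomposition has width 2, which upper-bounds the treewidth. On the other hand G contains the 3-clique {0, 5, 8}. A clique must lie in a single bag of any decomposition, so no decomposition can have width below 2. Combining the bounds, tw(G) = 2.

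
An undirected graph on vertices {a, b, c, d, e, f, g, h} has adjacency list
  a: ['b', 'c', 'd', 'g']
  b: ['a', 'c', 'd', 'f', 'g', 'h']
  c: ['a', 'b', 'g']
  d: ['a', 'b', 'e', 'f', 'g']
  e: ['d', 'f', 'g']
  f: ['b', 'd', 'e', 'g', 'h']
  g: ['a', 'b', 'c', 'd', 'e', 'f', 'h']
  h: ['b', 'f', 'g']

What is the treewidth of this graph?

3

A width-3 tree decomposition is:
Bags: B1 = {a, b, d, g}  B2 = {a, b, c, g}  B3 = {b, d, f, g}  B4 = {d, e, f, g}  B5 = {b, f, g, h}
Tree: B1–B2, B1–B3, B3–B4, B3–B5
The largest bag has 4 vertices, giving width 3; this decomposition certifies tw(G) ≤ 3. Conversely, {d, e, f, g} is a clique of size 4, and the vertices of any clique must share a bag in every tree decomposition; so some bag has ≥ 4 vertices and tw(G) ≥ 3. The upper and lower bounds meet at 3, so that is the treewidth.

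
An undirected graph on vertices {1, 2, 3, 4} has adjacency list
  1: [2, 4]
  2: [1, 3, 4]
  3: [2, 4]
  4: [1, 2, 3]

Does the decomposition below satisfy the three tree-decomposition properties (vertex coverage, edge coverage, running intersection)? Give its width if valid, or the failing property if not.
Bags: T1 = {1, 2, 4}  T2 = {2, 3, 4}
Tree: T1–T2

Every vertex of G appears in some bag (union = {1, 2, 3, 4}); every edge is covered by a bag; and for each vertex v the set of bags containing v is connected in the bag tree. The decomposition is therefore valid. The largest bag has 3 vertices, so the width is 2.

Yes; width 2.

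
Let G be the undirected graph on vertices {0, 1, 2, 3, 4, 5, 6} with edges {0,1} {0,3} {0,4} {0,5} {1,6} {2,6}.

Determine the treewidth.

A width-1 tree decomposition is:
Bags: B1 = {1, 6}  B2 = {0, 1}  B3 = {0, 3}  B4 = {2, 6}  B5 = {0, 4}  B6 = {0, 5}
Tree: B1–B2, B2–B3, B1–B4, B2–B5, B5–B6
Every bag has size at most 2, so the width is 2 − 1 = 1 and tw(G) ≤ 1. G has an edge, so its treewidth is at least 1. Therefore the treewidth is 1.

1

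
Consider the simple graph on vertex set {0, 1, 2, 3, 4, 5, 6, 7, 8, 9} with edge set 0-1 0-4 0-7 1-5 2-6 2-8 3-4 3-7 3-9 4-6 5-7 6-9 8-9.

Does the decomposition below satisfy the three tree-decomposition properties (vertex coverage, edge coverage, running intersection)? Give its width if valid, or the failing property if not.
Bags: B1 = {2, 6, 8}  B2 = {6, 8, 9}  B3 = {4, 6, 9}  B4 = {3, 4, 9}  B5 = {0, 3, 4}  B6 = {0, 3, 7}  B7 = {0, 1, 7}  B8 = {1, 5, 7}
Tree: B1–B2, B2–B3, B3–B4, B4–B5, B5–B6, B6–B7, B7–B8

Yes; width 2.

Every vertex of G appears in some bag (union = {0, 1, 2, 3, 4, 5, 6, 7, 8, 9}); every edge is covered by a bag; and for each vertex v the set of bags containing v is connected in the bag tree. The decomposition is therefore valid. The largest bag has 3 vertices, so the width is 2.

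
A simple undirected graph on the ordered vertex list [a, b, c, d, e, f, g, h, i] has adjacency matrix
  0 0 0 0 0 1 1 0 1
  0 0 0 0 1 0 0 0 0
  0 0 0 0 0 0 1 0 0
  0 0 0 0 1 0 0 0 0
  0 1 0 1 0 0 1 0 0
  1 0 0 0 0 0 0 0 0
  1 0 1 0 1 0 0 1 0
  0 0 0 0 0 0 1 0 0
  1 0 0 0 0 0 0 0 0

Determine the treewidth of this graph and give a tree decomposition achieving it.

Treewidth 1.
Bags: B1 = {a, g}  B2 = {e, g}  B3 = {b, e}  B4 = {g, h}  B5 = {c, g}  B6 = {a, i}  B7 = {a, f}  B8 = {d, e}
Tree: B1–B2, B2–B3, B1–B4, B2–B5, B1–B6, B6–B7, B3–B8

Every bag has size at most 2, so the width is 2 − 1 = 1 and tw(G) ≤ 1. Any graph with an edge has treewidth ≥ 1, and G has the edge g–a. Therefore the treewidth is 1.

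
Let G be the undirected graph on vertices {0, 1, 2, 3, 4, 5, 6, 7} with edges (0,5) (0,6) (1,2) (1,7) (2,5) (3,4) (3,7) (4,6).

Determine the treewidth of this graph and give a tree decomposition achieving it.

Treewidth 2.
Bags: B1 = {3, 4, 6}  B2 = {3, 6, 7}  B3 = {1, 6, 7}  B4 = {1, 2, 6}  B5 = {2, 5, 6}  B6 = {0, 5, 6}
Tree: B1–B2, B2–B3, B3–B4, B4–B5, B5–B6

Each bag holds 3 vertices, so the decomposition has width 2, which upper-bounds the treewidth. For the lower bound, G contains the cycle 6–4–3–7–1–2–5–0–6, so G is not a forest; only forests have treewidth ≤ 1, hence tw(G) ≥ 2. The upper and lower bounds meet at 2, so that is the treewidth.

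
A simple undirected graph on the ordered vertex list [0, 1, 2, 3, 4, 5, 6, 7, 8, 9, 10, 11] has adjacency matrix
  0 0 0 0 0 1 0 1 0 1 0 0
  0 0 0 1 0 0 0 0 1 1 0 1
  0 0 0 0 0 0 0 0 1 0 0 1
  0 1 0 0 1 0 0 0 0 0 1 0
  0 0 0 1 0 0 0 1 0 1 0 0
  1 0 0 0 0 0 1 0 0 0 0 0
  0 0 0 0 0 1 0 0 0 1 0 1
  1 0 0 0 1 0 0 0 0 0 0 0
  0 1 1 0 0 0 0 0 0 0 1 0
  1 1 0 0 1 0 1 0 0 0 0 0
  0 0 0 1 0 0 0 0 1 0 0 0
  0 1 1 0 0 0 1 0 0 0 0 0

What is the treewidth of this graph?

A width-3 tree decomposition is:
Bags: B1 = {2, 3, 8, 10}  B2 = {1, 2, 3, 8}  B3 = {1, 2, 3, 11}  B4 = {1, 3, 4, 11}  B5 = {1, 4, 9, 11}  B6 = {4, 6, 9, 11}  B7 = {4, 6, 7, 9}  B8 = {0, 6, 7, 9}  B9 = {0, 5, 6, 7}
Tree: B1–B2, B2–B3, B3–B4, B4–B5, B5–B6, B6–B7, B7–B8, B8–B9
Every bag has size at most 4, so the width is 4 − 1 = 3 and tw(G) ≤ 3. For the lower bound: the 4 vertex sets {2,8,10}, {3}, {1}, {4,6,9,11} are disjoint, each induces a connected subgraph, and every pair is joined by at least one edge of G. Contracting each set to a single vertex therefore yields K_{4} as a minor, and since treewidth is minor-monotone, tw(G) ≥ tw(K_{4}) = 3. The upper and lower bounds meet at 3, so that is the treewidth.

3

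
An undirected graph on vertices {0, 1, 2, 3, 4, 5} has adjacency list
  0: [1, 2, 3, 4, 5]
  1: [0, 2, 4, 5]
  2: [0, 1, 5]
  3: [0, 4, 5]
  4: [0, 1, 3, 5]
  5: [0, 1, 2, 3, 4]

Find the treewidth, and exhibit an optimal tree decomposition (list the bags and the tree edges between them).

Treewidth 3.
One such decomposition:
Bags: B1 = {0, 1, 4, 5}  B2 = {0, 3, 4, 5}  B3 = {0, 1, 2, 5}
Tree: B1–B2, B1–B3

Every bag has size at most 4, so the width is 4 − 1 = 3 and tw(G) ≤ 3. Conversely, {0, 1, 2, 5} is a clique of size 4, and the vertices of any clique must share a bag in every tree decomposition; so some bag has ≥ 4 vertices and tw(G) ≥ 3. Combining the bounds, tw(G) = 3.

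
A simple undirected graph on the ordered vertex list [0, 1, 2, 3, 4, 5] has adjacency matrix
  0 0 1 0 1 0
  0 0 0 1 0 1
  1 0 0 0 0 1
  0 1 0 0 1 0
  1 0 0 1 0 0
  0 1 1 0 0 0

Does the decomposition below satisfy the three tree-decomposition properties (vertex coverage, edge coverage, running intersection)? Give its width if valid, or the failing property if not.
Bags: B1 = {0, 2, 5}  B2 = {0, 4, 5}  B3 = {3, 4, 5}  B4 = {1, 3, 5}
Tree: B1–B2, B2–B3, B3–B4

Yes; width 2.

Every vertex of G appears in some bag (union = {0, 1, 2, 3, 4, 5}); every edge is covered by a bag; and for each vertex v the set of bags containing v is connected in the bag tree. The decomposition is therefore valid. The largest bag has 3 vertices, so the width is 2.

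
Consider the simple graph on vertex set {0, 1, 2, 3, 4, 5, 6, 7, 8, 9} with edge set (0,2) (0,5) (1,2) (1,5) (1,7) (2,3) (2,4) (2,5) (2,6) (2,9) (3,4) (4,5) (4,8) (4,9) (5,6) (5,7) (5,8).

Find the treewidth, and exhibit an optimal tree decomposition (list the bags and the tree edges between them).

Treewidth 2.
One such decomposition:
Bags: B1 = {2, 3, 4}  B2 = {2, 4, 5}  B3 = {2, 5, 6}  B4 = {4, 5, 8}  B5 = {1, 2, 5}  B6 = {2, 4, 9}  B7 = {0, 2, 5}  B8 = {1, 5, 7}
Tree: B1–B2, B2–B3, B2–B4, B2–B5, B1–B6, B3–B7, B5–B8

Each bag holds 3 vertices, so the decomposition has width 2, which upper-bounds the treewidth. Conversely, {4, 5, 8} is a clique of size 3, and the vertices of any clique must share a bag in every tree decomposition; so some bag has ≥ 3 vertices and tw(G) ≥ 2. Therefore the treewidth is 2.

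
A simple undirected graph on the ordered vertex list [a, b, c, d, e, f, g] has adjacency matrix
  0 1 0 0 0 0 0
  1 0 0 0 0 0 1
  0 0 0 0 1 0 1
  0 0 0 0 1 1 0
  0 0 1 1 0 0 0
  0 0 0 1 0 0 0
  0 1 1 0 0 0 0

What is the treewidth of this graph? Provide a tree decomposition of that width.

Each bag holds 2 vertices, so the decomposition has width 1, which upper-bounds the treewidth. Any graph with an edge has treewidth ≥ 1, and G has the edge a–b. Hence tw(G) = 1 exactly.

Treewidth 1.
Bags: B1 = {a, b}  B2 = {b, g}  B3 = {c, g}  B4 = {c, e}  B5 = {d, e}  B6 = {d, f}
Tree: B1–B2, B2–B3, B3–B4, B4–B5, B5–B6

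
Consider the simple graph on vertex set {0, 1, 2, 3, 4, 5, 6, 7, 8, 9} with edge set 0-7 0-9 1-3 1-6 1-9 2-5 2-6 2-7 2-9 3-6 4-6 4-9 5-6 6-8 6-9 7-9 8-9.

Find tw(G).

A width-2 tree decomposition is:
Bags: B1 = {1, 6, 9}  B2 = {6, 8, 9}  B3 = {2, 6, 9}  B4 = {4, 6, 9}  B5 = {2, 7, 9}  B6 = {1, 3, 6}  B7 = {0, 7, 9}  B8 = {2, 5, 6}
Tree: B1–B2, B1–B3, B1–B4, B3–B5, B1–B6, B5–B7, B3–B8
The largest bag has 3 vertices, giving width 2; this decomposition certifies tw(G) ≤ 2. On the other hand G contains the 3-clique {0, 7, 9}. A clique must lie in a single bag of any decomposition, so no decomposition can have width below 2. Therefore the treewidth is 2.

2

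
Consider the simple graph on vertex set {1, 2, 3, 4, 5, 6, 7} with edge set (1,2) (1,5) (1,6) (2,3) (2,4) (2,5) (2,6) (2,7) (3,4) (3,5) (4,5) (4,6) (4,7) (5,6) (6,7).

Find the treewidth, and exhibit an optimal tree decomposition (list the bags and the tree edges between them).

Treewidth 3.
One optimal decomposition is:
Bags: B1 = {1, 2, 5, 6}  B2 = {2, 4, 5, 6}  B3 = {2, 3, 4, 5}  B4 = {2, 4, 6, 7}
Tree: B1–B2, B2–B3, B2–B4

The largest bag has 4 vertices, giving width 3; this decomposition certifies tw(G) ≤ 3. Conversely, {1, 2, 5, 6} is a clique of size 4, and the vertices of any clique must share a bag in every tree decomposition; so some bag has ≥ 4 vertices and tw(G) ≥ 3. Therefore the treewidth is 3.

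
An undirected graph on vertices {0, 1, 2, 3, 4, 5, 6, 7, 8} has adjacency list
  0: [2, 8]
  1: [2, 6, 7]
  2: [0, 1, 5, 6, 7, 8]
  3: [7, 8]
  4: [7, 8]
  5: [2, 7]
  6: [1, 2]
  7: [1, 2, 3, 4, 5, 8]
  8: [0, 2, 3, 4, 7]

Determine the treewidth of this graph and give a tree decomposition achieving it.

Treewidth 2.
One optimal decomposition is:
Bags: B1 = {2, 7, 8}  B2 = {2, 5, 7}  B3 = {4, 7, 8}  B4 = {1, 2, 7}  B5 = {3, 7, 8}  B6 = {1, 2, 6}  B7 = {0, 2, 8}
Tree: B1–B2, B1–B3, B2–B4, B1–B5, B4–B6, B1–B7

Every bag has size at most 3, so the width is 3 − 1 = 2 and tw(G) ≤ 2. For the lower bound, the 3 vertices {0, 2, 8} are pairwise adjacent, and any tree decomposition puts a clique entirely inside one bag — forcing width ≥ 2. Therefore the treewidth is 2.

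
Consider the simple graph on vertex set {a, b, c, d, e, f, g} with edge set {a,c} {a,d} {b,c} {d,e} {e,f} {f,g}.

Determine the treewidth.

1

A width-1 tree decomposition is:
Bags: B1 = {f, g}  B2 = {e, f}  B3 = {d, e}  B4 = {a, d}  B5 = {a, c}  B6 = {b, c}
Tree: B1–B2, B2–B3, B3–B4, B4–B5, B5–B6
The largest bag has 2 vertices, giving width 1; this decomposition certifies tw(G) ≤ 1. G has an edge, so its treewidth is at least 1. The upper and lower bounds meet at 1, so that is the treewidth.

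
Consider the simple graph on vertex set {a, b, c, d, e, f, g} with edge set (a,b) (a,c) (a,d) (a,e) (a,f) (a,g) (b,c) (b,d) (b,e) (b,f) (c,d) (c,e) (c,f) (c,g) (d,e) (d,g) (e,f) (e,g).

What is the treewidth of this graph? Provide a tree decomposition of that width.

Each bag holds 5 vertices, so the decomposition has width 4, which upper-bounds the treewidth. On the other hand G contains the 5-clique {a, c, d, e, g}. A clique must lie in a single bag of any decomposition, so no decomposition can have width below 4. Therefore the treewidth is 4.

Treewidth 4.
Bags: B1 = {a, b, c, d, e}  B2 = {a, c, d, e, g}  B3 = {a, b, c, e, f}
Tree: B1–B2, B1–B3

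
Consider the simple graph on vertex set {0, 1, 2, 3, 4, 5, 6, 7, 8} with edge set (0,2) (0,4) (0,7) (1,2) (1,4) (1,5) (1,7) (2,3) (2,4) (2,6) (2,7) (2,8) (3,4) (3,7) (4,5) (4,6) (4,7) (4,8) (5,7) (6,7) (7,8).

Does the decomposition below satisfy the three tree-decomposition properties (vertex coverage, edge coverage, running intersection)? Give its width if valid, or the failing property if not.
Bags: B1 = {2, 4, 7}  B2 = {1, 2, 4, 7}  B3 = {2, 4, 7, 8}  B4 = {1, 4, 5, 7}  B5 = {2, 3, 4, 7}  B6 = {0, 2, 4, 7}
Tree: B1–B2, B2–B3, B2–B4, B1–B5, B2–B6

A tree decomposition must satisfy three properties: every vertex lies in some bag; for every edge, both endpoints lie together in some bag; and for every vertex, the bags containing it form a connected subtree. Here vertex 6 appears in no bag, so the decomposition is invalid.

No — vertex 6 appears in no bag.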